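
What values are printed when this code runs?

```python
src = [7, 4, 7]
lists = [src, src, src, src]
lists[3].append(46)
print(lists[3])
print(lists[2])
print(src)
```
[7, 4, 7, 46]
[7, 4, 7, 46]
[7, 4, 7, 46]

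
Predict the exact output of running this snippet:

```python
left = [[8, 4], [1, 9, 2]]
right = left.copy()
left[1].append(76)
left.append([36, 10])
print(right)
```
[[8, 4], [1, 9, 2, 76]]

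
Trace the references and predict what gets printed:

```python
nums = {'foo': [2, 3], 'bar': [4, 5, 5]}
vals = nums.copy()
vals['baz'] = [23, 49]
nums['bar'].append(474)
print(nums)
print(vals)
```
{'foo': [2, 3], 'bar': [4, 5, 5, 474]}
{'foo': [2, 3], 'bar': [4, 5, 5, 474], 'baz': [23, 49]}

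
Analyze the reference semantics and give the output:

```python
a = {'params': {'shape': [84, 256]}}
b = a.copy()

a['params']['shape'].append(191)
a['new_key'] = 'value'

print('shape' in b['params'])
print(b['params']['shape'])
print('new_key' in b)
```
True
[84, 256, 191]
False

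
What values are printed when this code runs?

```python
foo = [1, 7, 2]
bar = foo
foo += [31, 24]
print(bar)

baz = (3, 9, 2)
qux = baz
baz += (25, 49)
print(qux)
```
[1, 7, 2, 31, 24]
(3, 9, 2)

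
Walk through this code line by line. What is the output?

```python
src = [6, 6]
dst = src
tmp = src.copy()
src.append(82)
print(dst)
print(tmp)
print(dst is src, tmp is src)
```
[6, 6, 82]
[6, 6]
True False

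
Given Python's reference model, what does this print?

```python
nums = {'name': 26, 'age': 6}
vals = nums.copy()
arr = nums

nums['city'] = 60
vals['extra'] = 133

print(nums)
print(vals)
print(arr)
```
{'name': 26, 'age': 6, 'city': 60}
{'name': 26, 'age': 6, 'extra': 133}
{'name': 26, 'age': 6, 'city': 60}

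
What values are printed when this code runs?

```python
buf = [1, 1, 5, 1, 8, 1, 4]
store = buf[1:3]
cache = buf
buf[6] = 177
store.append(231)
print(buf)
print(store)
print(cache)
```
[1, 1, 5, 1, 8, 1, 177]
[1, 5, 231]
[1, 1, 5, 1, 8, 1, 177]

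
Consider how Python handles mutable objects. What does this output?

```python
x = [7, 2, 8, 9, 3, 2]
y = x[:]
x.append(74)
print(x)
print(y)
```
[7, 2, 8, 9, 3, 2, 74]
[7, 2, 8, 9, 3, 2]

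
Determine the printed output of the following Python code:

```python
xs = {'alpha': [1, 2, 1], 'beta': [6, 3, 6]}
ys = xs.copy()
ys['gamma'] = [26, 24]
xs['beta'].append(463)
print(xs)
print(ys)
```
{'alpha': [1, 2, 1], 'beta': [6, 3, 6, 463]}
{'alpha': [1, 2, 1], 'beta': [6, 3, 6, 463], 'gamma': [26, 24]}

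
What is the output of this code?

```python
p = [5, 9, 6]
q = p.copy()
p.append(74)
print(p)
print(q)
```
[5, 9, 6, 74]
[5, 9, 6]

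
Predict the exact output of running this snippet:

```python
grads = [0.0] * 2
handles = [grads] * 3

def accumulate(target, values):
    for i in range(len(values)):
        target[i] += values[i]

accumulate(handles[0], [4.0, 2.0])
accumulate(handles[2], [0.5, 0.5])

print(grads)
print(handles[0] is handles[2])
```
[4.5, 2.5]
True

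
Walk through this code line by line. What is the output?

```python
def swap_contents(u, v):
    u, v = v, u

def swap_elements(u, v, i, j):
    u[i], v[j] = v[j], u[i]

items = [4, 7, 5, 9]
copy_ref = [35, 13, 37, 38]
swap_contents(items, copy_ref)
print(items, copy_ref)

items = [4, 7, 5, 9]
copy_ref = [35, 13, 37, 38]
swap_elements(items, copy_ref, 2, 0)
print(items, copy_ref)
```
[4, 7, 5, 9] [35, 13, 37, 38]
[4, 7, 35, 9] [5, 13, 37, 38]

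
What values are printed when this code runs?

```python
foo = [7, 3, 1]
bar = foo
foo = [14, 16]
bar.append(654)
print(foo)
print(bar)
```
[14, 16]
[7, 3, 1, 654]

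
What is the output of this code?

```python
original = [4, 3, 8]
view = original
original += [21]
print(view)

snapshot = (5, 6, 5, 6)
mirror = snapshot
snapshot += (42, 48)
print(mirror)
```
[4, 3, 8, 21]
(5, 6, 5, 6)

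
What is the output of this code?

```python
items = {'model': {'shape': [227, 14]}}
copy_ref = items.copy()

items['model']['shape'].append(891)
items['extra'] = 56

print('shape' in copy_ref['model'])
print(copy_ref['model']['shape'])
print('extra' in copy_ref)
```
True
[227, 14, 891]
False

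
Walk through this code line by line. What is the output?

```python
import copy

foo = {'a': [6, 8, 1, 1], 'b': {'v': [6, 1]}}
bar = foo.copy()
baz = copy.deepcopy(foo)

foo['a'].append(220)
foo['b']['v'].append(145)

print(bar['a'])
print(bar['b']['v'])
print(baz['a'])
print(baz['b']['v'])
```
[6, 8, 1, 1, 220]
[6, 1, 145]
[6, 8, 1, 1]
[6, 1]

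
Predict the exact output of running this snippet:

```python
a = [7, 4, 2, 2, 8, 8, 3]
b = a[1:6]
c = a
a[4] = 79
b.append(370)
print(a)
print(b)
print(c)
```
[7, 4, 2, 2, 79, 8, 3]
[4, 2, 2, 8, 8, 370]
[7, 4, 2, 2, 79, 8, 3]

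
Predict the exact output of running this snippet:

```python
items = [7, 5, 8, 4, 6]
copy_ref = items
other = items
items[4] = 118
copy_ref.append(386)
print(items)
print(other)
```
[7, 5, 8, 4, 118, 386]
[7, 5, 8, 4, 118, 386]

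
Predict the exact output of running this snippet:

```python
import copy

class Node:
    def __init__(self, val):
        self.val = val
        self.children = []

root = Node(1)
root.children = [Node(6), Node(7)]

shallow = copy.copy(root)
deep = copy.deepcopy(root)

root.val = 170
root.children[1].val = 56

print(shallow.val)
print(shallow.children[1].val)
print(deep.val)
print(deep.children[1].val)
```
1
56
1
7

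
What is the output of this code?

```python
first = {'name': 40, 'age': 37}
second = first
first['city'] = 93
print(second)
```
{'name': 40, 'age': 37, 'city': 93}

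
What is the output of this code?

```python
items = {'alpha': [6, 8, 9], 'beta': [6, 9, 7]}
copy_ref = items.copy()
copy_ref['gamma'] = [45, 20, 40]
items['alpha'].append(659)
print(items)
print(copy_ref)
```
{'alpha': [6, 8, 9, 659], 'beta': [6, 9, 7]}
{'alpha': [6, 8, 9, 659], 'beta': [6, 9, 7], 'gamma': [45, 20, 40]}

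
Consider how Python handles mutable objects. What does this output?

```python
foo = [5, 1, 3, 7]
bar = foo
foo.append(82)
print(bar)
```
[5, 1, 3, 7, 82]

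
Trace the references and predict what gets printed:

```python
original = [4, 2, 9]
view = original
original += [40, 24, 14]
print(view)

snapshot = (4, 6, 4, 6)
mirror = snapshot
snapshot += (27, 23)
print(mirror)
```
[4, 2, 9, 40, 24, 14]
(4, 6, 4, 6)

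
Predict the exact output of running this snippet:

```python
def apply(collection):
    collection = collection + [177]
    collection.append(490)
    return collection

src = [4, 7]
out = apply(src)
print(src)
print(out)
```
[4, 7]
[4, 7, 177, 490]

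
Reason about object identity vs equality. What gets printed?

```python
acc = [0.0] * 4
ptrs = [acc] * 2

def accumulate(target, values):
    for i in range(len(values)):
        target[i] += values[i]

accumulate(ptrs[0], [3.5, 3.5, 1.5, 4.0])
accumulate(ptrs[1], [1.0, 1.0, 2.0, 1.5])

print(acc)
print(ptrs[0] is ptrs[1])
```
[4.5, 4.5, 3.5, 5.5]
True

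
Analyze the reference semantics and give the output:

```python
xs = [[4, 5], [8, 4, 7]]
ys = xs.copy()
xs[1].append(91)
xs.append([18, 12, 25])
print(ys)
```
[[4, 5], [8, 4, 7, 91]]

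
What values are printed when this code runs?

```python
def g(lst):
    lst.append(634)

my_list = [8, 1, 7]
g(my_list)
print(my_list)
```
[8, 1, 7, 634]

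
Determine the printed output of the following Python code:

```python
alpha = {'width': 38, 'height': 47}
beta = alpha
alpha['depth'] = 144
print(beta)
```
{'width': 38, 'height': 47, 'depth': 144}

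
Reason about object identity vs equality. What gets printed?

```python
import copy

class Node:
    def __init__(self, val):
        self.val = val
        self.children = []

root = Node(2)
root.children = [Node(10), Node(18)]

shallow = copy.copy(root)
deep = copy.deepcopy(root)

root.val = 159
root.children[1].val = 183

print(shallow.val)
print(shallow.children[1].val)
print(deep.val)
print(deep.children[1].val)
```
2
183
2
18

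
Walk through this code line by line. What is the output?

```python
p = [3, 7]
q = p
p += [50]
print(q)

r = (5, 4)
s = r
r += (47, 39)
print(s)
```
[3, 7, 50]
(5, 4)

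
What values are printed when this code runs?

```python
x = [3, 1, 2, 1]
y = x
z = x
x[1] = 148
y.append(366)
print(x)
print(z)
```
[3, 148, 2, 1, 366]
[3, 148, 2, 1, 366]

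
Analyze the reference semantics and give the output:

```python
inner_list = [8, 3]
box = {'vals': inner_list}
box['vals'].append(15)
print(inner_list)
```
[8, 3, 15]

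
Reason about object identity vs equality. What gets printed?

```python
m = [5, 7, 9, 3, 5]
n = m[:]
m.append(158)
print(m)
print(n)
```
[5, 7, 9, 3, 5, 158]
[5, 7, 9, 3, 5]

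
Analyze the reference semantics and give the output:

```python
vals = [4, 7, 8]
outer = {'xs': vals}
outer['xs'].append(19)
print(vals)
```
[4, 7, 8, 19]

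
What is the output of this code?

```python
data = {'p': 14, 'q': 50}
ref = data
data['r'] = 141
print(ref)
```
{'p': 14, 'q': 50, 'r': 141}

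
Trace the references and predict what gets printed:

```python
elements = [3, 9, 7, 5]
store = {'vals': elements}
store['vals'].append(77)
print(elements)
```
[3, 9, 7, 5, 77]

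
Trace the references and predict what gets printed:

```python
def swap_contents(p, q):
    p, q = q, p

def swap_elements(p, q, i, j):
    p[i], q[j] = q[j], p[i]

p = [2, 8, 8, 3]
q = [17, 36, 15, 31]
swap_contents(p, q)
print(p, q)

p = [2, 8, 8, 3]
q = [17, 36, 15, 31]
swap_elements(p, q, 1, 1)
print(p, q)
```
[2, 8, 8, 3] [17, 36, 15, 31]
[2, 36, 8, 3] [17, 8, 15, 31]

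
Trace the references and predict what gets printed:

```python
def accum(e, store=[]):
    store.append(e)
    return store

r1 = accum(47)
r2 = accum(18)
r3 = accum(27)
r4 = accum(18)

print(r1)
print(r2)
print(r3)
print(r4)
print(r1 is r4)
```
[47, 18, 27, 18]
[47, 18, 27, 18]
[47, 18, 27, 18]
[47, 18, 27, 18]
True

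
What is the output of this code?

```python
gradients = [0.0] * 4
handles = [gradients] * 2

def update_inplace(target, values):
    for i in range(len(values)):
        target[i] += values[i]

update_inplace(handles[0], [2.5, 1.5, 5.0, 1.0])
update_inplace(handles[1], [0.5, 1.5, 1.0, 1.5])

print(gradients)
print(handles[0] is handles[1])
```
[3.0, 3.0, 6.0, 2.5]
True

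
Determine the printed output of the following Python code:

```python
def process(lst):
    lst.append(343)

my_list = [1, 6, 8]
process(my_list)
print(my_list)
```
[1, 6, 8, 343]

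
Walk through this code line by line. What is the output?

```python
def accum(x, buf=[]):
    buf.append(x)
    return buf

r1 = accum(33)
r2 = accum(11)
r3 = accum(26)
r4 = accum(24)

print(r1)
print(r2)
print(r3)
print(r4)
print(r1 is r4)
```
[33, 11, 26, 24]
[33, 11, 26, 24]
[33, 11, 26, 24]
[33, 11, 26, 24]
True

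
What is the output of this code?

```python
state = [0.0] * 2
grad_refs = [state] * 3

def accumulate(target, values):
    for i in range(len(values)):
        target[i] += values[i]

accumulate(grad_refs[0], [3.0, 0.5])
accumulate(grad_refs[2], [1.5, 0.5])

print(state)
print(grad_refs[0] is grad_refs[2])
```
[4.5, 1.0]
True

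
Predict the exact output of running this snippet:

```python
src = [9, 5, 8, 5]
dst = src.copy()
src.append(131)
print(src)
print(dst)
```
[9, 5, 8, 5, 131]
[9, 5, 8, 5]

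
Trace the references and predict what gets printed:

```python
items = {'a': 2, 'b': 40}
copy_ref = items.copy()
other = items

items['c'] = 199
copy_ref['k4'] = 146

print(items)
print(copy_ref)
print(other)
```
{'a': 2, 'b': 40, 'c': 199}
{'a': 2, 'b': 40, 'k4': 146}
{'a': 2, 'b': 40, 'c': 199}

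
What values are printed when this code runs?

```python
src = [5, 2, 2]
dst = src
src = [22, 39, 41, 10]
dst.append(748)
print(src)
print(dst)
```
[22, 39, 41, 10]
[5, 2, 2, 748]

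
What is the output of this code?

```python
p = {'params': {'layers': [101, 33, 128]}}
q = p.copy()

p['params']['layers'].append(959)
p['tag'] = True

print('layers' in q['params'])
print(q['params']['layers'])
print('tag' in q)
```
True
[101, 33, 128, 959]
False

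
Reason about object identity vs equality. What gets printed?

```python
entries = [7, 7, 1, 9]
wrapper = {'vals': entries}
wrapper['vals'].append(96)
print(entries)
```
[7, 7, 1, 9, 96]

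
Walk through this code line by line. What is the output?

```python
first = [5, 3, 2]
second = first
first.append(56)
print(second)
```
[5, 3, 2, 56]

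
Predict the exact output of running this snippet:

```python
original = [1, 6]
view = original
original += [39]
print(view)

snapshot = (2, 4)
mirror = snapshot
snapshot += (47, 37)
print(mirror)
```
[1, 6, 39]
(2, 4)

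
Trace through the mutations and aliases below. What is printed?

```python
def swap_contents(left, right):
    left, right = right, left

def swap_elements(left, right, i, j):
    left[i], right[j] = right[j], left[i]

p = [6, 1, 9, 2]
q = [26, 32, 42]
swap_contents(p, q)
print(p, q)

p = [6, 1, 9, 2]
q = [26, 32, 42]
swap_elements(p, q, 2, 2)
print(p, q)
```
[6, 1, 9, 2] [26, 32, 42]
[6, 1, 42, 2] [26, 32, 9]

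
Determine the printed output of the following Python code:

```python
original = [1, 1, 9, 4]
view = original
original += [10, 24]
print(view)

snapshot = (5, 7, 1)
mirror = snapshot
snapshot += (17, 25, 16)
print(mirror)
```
[1, 1, 9, 4, 10, 24]
(5, 7, 1)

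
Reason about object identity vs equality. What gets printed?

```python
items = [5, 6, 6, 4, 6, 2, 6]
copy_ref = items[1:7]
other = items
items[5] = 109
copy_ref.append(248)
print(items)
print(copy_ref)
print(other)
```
[5, 6, 6, 4, 6, 109, 6]
[6, 6, 4, 6, 2, 6, 248]
[5, 6, 6, 4, 6, 109, 6]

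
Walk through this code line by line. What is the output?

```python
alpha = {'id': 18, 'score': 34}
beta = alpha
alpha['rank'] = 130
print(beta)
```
{'id': 18, 'score': 34, 'rank': 130}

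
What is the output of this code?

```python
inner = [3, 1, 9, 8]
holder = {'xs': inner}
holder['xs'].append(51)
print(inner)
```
[3, 1, 9, 8, 51]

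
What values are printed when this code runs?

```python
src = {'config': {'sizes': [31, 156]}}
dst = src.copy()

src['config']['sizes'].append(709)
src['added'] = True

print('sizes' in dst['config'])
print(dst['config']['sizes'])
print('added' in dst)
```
True
[31, 156, 709]
False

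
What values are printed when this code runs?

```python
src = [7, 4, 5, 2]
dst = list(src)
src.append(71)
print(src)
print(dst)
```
[7, 4, 5, 2, 71]
[7, 4, 5, 2]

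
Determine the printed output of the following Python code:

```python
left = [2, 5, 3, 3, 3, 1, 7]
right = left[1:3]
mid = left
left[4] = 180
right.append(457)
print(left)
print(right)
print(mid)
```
[2, 5, 3, 3, 180, 1, 7]
[5, 3, 457]
[2, 5, 3, 3, 180, 1, 7]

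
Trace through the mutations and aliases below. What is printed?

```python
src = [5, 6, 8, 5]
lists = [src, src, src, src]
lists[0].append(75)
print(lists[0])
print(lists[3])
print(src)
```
[5, 6, 8, 5, 75]
[5, 6, 8, 5, 75]
[5, 6, 8, 5, 75]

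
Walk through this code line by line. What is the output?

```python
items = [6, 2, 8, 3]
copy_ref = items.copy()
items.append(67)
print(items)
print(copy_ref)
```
[6, 2, 8, 3, 67]
[6, 2, 8, 3]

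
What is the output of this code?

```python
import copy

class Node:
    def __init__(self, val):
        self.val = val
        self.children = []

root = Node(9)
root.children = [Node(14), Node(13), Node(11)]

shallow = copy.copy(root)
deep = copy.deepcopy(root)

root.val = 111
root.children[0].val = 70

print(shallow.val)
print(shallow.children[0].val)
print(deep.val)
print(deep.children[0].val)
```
9
70
9
14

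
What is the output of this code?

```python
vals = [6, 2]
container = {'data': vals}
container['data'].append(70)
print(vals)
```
[6, 2, 70]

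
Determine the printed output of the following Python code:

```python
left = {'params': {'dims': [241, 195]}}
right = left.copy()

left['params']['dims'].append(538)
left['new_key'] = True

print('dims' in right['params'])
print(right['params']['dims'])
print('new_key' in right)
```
True
[241, 195, 538]
False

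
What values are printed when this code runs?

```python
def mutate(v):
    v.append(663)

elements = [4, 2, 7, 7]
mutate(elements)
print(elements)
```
[4, 2, 7, 7, 663]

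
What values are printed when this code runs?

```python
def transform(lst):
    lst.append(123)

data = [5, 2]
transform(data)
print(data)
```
[5, 2, 123]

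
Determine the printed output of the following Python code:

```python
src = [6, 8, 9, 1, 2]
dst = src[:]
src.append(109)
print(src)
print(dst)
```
[6, 8, 9, 1, 2, 109]
[6, 8, 9, 1, 2]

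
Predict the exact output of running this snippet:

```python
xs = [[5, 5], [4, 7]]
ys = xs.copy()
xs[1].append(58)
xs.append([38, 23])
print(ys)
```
[[5, 5], [4, 7, 58]]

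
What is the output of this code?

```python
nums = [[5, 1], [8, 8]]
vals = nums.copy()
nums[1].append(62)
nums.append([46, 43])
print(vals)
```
[[5, 1], [8, 8, 62]]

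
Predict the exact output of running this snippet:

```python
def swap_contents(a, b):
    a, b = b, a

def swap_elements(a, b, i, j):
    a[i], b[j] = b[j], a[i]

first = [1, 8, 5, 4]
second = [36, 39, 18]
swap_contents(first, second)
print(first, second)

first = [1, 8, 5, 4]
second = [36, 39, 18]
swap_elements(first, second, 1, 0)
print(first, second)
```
[1, 8, 5, 4] [36, 39, 18]
[1, 36, 5, 4] [8, 39, 18]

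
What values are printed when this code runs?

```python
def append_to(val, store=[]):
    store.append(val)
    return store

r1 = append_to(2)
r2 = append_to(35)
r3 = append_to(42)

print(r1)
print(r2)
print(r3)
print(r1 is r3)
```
[2, 35, 42]
[2, 35, 42]
[2, 35, 42]
True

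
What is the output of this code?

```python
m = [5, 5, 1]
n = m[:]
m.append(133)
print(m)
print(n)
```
[5, 5, 1, 133]
[5, 5, 1]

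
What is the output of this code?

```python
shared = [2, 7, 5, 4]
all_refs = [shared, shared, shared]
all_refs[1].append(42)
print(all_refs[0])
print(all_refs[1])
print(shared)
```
[2, 7, 5, 4, 42]
[2, 7, 5, 4, 42]
[2, 7, 5, 4, 42]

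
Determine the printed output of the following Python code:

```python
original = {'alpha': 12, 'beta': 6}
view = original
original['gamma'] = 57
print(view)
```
{'alpha': 12, 'beta': 6, 'gamma': 57}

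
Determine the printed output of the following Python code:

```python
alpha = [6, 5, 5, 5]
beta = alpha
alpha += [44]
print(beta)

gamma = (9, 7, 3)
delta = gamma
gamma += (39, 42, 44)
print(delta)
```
[6, 5, 5, 5, 44]
(9, 7, 3)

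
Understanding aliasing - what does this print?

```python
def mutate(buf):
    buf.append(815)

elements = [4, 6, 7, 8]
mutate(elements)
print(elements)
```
[4, 6, 7, 8, 815]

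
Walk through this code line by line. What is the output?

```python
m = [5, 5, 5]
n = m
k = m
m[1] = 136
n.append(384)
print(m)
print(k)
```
[5, 136, 5, 384]
[5, 136, 5, 384]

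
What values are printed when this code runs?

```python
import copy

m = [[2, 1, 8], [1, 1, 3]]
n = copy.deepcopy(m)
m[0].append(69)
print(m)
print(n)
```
[[2, 1, 8, 69], [1, 1, 3]]
[[2, 1, 8], [1, 1, 3]]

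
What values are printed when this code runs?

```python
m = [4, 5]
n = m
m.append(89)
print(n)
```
[4, 5, 89]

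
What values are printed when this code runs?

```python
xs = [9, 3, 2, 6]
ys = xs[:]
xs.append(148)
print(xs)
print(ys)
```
[9, 3, 2, 6, 148]
[9, 3, 2, 6]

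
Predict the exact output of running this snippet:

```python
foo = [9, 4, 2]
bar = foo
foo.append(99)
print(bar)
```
[9, 4, 2, 99]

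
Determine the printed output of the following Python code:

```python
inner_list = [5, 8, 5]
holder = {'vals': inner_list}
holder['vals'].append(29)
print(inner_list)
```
[5, 8, 5, 29]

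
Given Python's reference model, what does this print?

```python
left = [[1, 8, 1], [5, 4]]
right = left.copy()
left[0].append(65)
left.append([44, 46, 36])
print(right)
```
[[1, 8, 1, 65], [5, 4]]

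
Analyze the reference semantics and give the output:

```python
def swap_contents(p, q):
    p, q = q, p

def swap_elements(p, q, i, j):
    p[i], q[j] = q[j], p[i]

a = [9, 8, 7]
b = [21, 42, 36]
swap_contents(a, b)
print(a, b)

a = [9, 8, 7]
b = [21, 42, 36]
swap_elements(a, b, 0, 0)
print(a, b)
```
[9, 8, 7] [21, 42, 36]
[21, 8, 7] [9, 42, 36]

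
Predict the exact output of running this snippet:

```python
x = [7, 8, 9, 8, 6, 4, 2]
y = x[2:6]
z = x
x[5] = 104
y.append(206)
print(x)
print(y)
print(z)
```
[7, 8, 9, 8, 6, 104, 2]
[9, 8, 6, 4, 206]
[7, 8, 9, 8, 6, 104, 2]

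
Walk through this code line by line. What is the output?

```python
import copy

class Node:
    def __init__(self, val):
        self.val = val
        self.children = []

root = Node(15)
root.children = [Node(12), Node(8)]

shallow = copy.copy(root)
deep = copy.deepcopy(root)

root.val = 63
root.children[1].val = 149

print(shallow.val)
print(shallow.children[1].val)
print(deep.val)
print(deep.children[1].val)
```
15
149
15
8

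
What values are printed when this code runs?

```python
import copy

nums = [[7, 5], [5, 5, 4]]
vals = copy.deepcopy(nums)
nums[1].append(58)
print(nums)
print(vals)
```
[[7, 5], [5, 5, 4, 58]]
[[7, 5], [5, 5, 4]]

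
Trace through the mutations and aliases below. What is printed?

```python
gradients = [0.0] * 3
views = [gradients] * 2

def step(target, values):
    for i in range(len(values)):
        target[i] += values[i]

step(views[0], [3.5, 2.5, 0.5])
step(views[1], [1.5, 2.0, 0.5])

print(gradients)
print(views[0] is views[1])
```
[5.0, 4.5, 1.0]
True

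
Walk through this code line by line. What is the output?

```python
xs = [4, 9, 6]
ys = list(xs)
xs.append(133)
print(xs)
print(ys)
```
[4, 9, 6, 133]
[4, 9, 6]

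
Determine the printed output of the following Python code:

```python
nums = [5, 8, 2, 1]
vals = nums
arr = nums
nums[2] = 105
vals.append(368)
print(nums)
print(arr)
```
[5, 8, 105, 1, 368]
[5, 8, 105, 1, 368]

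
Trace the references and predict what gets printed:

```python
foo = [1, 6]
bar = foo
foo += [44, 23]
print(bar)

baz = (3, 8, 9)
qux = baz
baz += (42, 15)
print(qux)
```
[1, 6, 44, 23]
(3, 8, 9)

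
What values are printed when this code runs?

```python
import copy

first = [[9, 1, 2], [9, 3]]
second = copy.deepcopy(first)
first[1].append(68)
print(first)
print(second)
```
[[9, 1, 2], [9, 3, 68]]
[[9, 1, 2], [9, 3]]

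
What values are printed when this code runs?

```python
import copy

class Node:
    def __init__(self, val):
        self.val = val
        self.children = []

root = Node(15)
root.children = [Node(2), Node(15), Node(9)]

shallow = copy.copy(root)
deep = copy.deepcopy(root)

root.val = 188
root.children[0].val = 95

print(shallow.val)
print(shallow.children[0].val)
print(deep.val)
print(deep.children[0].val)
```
15
95
15
2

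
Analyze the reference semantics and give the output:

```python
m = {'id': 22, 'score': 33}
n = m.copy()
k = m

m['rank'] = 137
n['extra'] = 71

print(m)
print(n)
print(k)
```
{'id': 22, 'score': 33, 'rank': 137}
{'id': 22, 'score': 33, 'extra': 71}
{'id': 22, 'score': 33, 'rank': 137}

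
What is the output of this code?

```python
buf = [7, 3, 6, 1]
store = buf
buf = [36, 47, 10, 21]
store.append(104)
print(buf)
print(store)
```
[36, 47, 10, 21]
[7, 3, 6, 1, 104]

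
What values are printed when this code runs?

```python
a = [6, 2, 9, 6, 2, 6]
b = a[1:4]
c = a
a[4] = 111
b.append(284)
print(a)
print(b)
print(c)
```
[6, 2, 9, 6, 111, 6]
[2, 9, 6, 284]
[6, 2, 9, 6, 111, 6]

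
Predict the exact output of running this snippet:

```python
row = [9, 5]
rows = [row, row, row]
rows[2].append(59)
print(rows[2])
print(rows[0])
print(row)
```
[9, 5, 59]
[9, 5, 59]
[9, 5, 59]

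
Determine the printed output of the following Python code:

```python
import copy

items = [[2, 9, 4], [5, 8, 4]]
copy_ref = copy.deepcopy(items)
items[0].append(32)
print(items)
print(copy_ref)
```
[[2, 9, 4, 32], [5, 8, 4]]
[[2, 9, 4], [5, 8, 4]]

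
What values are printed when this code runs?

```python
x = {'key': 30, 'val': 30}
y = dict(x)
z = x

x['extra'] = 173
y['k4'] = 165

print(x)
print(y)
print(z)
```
{'key': 30, 'val': 30, 'extra': 173}
{'key': 30, 'val': 30, 'k4': 165}
{'key': 30, 'val': 30, 'extra': 173}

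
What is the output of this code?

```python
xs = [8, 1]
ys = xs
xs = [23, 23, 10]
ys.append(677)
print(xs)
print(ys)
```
[23, 23, 10]
[8, 1, 677]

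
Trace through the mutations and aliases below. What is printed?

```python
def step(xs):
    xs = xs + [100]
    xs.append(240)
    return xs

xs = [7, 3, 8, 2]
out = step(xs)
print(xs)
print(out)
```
[7, 3, 8, 2]
[7, 3, 8, 2, 100, 240]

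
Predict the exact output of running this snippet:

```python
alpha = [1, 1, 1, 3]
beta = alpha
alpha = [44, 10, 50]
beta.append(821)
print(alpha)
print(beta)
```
[44, 10, 50]
[1, 1, 1, 3, 821]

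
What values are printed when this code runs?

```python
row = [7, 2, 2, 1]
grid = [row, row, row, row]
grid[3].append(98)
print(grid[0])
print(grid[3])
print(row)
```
[7, 2, 2, 1, 98]
[7, 2, 2, 1, 98]
[7, 2, 2, 1, 98]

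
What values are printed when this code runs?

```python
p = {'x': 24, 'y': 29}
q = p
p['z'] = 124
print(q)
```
{'x': 24, 'y': 29, 'z': 124}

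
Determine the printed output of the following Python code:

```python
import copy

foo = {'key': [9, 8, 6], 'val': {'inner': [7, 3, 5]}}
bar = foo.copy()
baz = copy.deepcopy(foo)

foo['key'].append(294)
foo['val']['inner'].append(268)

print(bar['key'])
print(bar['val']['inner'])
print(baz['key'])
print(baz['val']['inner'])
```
[9, 8, 6, 294]
[7, 3, 5, 268]
[9, 8, 6]
[7, 3, 5]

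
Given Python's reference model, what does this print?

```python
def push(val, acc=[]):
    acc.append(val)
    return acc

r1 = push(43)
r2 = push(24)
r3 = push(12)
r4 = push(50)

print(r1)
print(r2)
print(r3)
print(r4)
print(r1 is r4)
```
[43, 24, 12, 50]
[43, 24, 12, 50]
[43, 24, 12, 50]
[43, 24, 12, 50]
True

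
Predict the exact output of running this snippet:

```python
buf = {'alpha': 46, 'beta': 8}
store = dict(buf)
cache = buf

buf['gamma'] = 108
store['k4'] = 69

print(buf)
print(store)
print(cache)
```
{'alpha': 46, 'beta': 8, 'gamma': 108}
{'alpha': 46, 'beta': 8, 'k4': 69}
{'alpha': 46, 'beta': 8, 'gamma': 108}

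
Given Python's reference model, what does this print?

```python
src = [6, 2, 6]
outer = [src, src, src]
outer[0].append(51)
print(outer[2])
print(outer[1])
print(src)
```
[6, 2, 6, 51]
[6, 2, 6, 51]
[6, 2, 6, 51]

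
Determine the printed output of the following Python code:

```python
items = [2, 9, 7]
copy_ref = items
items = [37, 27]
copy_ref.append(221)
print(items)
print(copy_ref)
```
[37, 27]
[2, 9, 7, 221]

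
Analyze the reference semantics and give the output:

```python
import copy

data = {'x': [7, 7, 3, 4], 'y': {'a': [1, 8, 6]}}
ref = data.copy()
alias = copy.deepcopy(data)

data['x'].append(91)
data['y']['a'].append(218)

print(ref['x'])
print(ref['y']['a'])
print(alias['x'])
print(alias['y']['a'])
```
[7, 7, 3, 4, 91]
[1, 8, 6, 218]
[7, 7, 3, 4]
[1, 8, 6]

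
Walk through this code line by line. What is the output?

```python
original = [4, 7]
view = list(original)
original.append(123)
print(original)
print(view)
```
[4, 7, 123]
[4, 7]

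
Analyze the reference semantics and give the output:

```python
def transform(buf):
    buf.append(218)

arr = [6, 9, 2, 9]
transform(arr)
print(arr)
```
[6, 9, 2, 9, 218]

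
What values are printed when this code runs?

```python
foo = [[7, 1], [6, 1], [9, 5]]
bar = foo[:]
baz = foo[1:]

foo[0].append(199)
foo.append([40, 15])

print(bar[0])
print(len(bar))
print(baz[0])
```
[7, 1, 199]
3
[6, 1]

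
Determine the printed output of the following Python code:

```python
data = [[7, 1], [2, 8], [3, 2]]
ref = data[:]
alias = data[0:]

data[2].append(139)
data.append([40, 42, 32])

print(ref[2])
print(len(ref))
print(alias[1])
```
[3, 2, 139]
3
[2, 8]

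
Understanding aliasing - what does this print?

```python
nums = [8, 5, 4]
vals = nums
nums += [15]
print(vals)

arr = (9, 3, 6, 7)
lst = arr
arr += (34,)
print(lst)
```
[8, 5, 4, 15]
(9, 3, 6, 7)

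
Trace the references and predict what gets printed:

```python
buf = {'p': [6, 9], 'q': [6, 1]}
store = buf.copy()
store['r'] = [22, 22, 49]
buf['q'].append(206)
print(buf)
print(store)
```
{'p': [6, 9], 'q': [6, 1, 206]}
{'p': [6, 9], 'q': [6, 1, 206], 'r': [22, 22, 49]}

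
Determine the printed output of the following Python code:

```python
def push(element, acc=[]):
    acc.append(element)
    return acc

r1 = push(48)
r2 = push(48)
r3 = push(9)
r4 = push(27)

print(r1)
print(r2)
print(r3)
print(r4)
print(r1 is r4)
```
[48, 48, 9, 27]
[48, 48, 9, 27]
[48, 48, 9, 27]
[48, 48, 9, 27]
True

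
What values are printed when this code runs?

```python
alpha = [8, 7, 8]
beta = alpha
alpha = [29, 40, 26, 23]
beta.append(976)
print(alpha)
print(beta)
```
[29, 40, 26, 23]
[8, 7, 8, 976]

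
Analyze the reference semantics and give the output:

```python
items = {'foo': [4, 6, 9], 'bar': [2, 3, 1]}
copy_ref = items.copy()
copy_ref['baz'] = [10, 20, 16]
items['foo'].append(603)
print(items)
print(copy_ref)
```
{'foo': [4, 6, 9, 603], 'bar': [2, 3, 1]}
{'foo': [4, 6, 9, 603], 'bar': [2, 3, 1], 'baz': [10, 20, 16]}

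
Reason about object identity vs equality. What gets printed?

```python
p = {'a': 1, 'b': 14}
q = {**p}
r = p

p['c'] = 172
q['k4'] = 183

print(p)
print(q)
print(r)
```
{'a': 1, 'b': 14, 'c': 172}
{'a': 1, 'b': 14, 'k4': 183}
{'a': 1, 'b': 14, 'c': 172}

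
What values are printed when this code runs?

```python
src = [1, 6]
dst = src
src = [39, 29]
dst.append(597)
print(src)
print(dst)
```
[39, 29]
[1, 6, 597]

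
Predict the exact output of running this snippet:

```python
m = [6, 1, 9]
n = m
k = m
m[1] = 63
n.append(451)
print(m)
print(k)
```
[6, 63, 9, 451]
[6, 63, 9, 451]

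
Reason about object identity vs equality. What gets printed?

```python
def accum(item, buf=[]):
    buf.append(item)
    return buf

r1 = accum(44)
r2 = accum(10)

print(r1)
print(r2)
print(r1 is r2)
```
[44, 10]
[44, 10]
True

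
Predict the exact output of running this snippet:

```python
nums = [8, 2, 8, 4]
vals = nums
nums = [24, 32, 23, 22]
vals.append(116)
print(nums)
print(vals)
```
[24, 32, 23, 22]
[8, 2, 8, 4, 116]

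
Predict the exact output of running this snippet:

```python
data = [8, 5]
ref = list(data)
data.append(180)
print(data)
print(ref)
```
[8, 5, 180]
[8, 5]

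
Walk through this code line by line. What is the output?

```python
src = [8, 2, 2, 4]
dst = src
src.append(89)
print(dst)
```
[8, 2, 2, 4, 89]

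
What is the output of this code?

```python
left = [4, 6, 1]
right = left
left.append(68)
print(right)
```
[4, 6, 1, 68]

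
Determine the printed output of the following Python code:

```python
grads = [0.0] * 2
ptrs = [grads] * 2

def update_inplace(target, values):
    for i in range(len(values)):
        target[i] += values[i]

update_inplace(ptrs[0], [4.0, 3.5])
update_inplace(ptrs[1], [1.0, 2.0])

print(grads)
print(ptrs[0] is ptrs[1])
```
[5.0, 5.5]
True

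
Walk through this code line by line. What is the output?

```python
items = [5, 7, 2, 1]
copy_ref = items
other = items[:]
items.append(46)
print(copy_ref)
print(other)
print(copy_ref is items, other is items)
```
[5, 7, 2, 1, 46]
[5, 7, 2, 1]
True False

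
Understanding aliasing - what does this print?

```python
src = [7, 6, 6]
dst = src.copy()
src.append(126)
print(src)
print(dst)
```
[7, 6, 6, 126]
[7, 6, 6]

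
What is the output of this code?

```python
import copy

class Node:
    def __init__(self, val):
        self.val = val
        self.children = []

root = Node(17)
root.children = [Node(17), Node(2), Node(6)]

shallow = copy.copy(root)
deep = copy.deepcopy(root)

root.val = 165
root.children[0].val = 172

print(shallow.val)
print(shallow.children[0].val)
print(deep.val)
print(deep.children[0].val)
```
17
172
17
17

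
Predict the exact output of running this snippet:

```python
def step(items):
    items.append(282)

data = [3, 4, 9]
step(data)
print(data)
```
[3, 4, 9, 282]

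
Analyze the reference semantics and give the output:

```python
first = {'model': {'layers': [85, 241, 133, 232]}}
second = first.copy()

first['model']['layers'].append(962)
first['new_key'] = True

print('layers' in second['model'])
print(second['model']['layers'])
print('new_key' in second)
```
True
[85, 241, 133, 232, 962]
False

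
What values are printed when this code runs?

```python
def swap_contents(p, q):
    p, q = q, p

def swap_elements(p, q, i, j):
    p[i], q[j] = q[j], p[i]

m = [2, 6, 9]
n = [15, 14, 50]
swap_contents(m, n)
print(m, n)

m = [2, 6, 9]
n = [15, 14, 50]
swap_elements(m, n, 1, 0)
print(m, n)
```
[2, 6, 9] [15, 14, 50]
[2, 15, 9] [6, 14, 50]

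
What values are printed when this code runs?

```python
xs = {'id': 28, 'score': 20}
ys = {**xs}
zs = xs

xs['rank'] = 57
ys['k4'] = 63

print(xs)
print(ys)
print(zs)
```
{'id': 28, 'score': 20, 'rank': 57}
{'id': 28, 'score': 20, 'k4': 63}
{'id': 28, 'score': 20, 'rank': 57}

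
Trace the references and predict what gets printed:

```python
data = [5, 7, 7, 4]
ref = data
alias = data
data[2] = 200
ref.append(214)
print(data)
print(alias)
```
[5, 7, 200, 4, 214]
[5, 7, 200, 4, 214]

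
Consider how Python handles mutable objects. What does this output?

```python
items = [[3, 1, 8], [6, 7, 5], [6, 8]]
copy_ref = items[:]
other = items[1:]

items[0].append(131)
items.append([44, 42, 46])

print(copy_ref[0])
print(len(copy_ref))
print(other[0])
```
[3, 1, 8, 131]
3
[6, 7, 5]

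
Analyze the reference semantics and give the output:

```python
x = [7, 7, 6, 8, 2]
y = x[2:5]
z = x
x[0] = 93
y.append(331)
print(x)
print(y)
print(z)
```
[93, 7, 6, 8, 2]
[6, 8, 2, 331]
[93, 7, 6, 8, 2]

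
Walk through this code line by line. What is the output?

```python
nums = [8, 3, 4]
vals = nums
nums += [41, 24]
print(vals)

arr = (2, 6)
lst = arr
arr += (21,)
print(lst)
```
[8, 3, 4, 41, 24]
(2, 6)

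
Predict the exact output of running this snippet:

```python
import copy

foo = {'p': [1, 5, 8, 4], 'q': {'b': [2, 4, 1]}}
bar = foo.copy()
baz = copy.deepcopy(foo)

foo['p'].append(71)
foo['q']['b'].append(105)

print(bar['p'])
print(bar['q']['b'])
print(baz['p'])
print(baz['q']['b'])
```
[1, 5, 8, 4, 71]
[2, 4, 1, 105]
[1, 5, 8, 4]
[2, 4, 1]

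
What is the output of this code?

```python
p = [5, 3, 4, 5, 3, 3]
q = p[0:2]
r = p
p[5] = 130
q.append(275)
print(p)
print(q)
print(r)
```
[5, 3, 4, 5, 3, 130]
[5, 3, 275]
[5, 3, 4, 5, 3, 130]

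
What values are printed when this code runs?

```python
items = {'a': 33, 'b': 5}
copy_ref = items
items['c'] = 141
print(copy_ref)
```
{'a': 33, 'b': 5, 'c': 141}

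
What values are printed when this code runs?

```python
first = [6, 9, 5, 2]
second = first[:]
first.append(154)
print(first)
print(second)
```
[6, 9, 5, 2, 154]
[6, 9, 5, 2]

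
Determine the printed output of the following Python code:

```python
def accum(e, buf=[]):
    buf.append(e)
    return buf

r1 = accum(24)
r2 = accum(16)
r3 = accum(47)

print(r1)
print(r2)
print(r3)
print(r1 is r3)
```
[24, 16, 47]
[24, 16, 47]
[24, 16, 47]
True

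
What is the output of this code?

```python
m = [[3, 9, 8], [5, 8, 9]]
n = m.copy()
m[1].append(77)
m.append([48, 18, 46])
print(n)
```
[[3, 9, 8], [5, 8, 9, 77]]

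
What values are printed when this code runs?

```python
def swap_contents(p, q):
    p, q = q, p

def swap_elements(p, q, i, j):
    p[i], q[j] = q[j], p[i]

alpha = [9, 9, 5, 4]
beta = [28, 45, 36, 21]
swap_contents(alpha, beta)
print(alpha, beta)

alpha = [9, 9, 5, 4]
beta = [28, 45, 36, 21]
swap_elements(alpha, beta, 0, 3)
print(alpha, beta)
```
[9, 9, 5, 4] [28, 45, 36, 21]
[21, 9, 5, 4] [28, 45, 36, 9]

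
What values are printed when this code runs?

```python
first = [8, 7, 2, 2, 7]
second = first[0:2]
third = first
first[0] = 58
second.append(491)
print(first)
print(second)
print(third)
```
[58, 7, 2, 2, 7]
[8, 7, 491]
[58, 7, 2, 2, 7]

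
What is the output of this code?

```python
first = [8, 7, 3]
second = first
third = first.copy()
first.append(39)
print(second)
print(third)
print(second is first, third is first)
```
[8, 7, 3, 39]
[8, 7, 3]
True False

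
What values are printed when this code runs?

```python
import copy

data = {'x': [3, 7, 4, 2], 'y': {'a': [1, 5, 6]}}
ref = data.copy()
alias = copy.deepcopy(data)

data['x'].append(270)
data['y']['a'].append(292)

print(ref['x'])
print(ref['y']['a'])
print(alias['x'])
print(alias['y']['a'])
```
[3, 7, 4, 2, 270]
[1, 5, 6, 292]
[3, 7, 4, 2]
[1, 5, 6]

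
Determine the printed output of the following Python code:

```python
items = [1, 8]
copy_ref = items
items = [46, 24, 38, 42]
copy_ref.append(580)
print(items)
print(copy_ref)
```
[46, 24, 38, 42]
[1, 8, 580]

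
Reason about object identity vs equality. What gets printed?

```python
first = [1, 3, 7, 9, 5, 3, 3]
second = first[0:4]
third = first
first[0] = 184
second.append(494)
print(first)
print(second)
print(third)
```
[184, 3, 7, 9, 5, 3, 3]
[1, 3, 7, 9, 494]
[184, 3, 7, 9, 5, 3, 3]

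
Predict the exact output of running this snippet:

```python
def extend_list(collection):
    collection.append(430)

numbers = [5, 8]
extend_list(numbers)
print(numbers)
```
[5, 8, 430]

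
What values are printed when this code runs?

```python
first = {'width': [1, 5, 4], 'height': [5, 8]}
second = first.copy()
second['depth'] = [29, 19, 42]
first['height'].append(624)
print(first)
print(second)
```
{'width': [1, 5, 4], 'height': [5, 8, 624]}
{'width': [1, 5, 4], 'height': [5, 8, 624], 'depth': [29, 19, 42]}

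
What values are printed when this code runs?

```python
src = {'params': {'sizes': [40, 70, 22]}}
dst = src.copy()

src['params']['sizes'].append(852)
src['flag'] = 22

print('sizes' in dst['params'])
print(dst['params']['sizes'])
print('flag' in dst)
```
True
[40, 70, 22, 852]
False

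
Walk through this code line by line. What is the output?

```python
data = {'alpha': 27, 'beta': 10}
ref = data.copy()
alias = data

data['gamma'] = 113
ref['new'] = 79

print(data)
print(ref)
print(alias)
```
{'alpha': 27, 'beta': 10, 'gamma': 113}
{'alpha': 27, 'beta': 10, 'new': 79}
{'alpha': 27, 'beta': 10, 'gamma': 113}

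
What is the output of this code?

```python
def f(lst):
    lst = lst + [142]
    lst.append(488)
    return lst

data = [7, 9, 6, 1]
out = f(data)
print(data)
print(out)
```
[7, 9, 6, 1]
[7, 9, 6, 1, 142, 488]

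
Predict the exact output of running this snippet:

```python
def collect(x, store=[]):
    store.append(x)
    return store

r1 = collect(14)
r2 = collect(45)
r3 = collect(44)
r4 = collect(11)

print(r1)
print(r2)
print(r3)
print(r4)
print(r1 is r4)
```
[14, 45, 44, 11]
[14, 45, 44, 11]
[14, 45, 44, 11]
[14, 45, 44, 11]
True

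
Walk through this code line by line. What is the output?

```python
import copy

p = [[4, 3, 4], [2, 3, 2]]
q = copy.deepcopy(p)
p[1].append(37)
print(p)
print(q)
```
[[4, 3, 4], [2, 3, 2, 37]]
[[4, 3, 4], [2, 3, 2]]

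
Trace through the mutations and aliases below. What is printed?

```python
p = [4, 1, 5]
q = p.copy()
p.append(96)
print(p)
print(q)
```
[4, 1, 5, 96]
[4, 1, 5]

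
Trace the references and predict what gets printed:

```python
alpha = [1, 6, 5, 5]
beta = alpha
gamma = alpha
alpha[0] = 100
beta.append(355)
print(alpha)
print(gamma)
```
[100, 6, 5, 5, 355]
[100, 6, 5, 5, 355]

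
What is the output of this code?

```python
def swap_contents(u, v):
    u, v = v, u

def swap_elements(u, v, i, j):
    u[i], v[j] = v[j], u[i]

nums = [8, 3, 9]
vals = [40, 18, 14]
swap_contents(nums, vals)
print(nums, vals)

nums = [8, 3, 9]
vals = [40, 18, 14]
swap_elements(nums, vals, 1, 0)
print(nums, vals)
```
[8, 3, 9] [40, 18, 14]
[8, 40, 9] [3, 18, 14]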